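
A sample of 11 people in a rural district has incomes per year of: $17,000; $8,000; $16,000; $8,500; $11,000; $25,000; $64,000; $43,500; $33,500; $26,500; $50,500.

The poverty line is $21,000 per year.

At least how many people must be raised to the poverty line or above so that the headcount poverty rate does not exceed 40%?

1

5 of the 11 people are poor, so H = 5/11 = 0.455.
A headcount ratio of at most 40% allows at most ⌊0.40 × 11⌋ = 4 poor people.
So at least 5 − 4 = 1 must be lifted.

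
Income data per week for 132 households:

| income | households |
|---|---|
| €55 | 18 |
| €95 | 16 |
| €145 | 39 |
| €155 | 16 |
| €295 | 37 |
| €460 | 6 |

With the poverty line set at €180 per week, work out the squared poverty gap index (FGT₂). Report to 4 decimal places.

0.1063

Poor units: 18×€55, 16×€95, 39×€145, 16×€155 (q = 89 of N = 132).
Gap ratios (z−y)/z: (180−55)/180 = 0.6944 (×18); (180−95)/180 = 0.4722 (×16); (180−145)/180 = 0.1944 (×39); (180−155)/180 = 0.1389 (×16).
Squared: 0.4823 (×18); 0.2230 (×16); 0.0378 (×39); 0.0193 (×16).
Sum = 14.031636; P₂ = 14.031636 / 132 = 0.1063.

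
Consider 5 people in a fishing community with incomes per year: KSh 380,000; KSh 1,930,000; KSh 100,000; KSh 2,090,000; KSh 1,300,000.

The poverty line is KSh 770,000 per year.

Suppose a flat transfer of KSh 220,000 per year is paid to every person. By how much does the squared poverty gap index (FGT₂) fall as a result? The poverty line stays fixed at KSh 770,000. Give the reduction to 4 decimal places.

0.1247

Before: below the line — KSh 100,000, KSh 380,000; squared poverty gap index (FGT₂) = 0.202732.
After the KSh 220,000 transfer: below the line — KSh 320,000, KSh 600,000; squared poverty gap index (FGT₂) = 0.078057.
Reduction = 0.202732 − 0.078057 = 0.1247.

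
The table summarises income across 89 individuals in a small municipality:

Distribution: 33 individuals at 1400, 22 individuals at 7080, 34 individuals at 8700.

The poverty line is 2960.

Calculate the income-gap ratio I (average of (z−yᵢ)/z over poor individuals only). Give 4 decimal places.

0.5270

Poor units: 33×1400 (q = 33 of N = 89).
Shortfall ratios (z−y)/z: 0.5270 (×33); sum = 17.391892.
I averages over the q = 33 poor units only: 17.391892 / 33 = 0.5270.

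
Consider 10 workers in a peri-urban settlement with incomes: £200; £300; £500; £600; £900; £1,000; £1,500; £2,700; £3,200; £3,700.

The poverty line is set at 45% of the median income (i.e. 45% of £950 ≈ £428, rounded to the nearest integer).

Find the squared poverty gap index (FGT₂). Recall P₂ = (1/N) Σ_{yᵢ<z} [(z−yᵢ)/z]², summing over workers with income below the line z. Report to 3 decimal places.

0.037

Below the line: £200, £300 (q = 2 of N = 10).
Shortfall ratios: (428−200)/428 = 0.5327; (428−300)/428 = 0.2991.
Squared: 0.2838; 0.0894.
Sum = 0.373220; P₂ = 0.373220 / 10 = 0.037.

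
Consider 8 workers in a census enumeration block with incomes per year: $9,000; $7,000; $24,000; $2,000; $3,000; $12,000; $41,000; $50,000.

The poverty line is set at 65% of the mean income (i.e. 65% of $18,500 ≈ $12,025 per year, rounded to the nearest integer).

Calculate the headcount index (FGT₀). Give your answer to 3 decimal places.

0.625

5 of the 8 workers have income below $12,025.
H = 5/8 = 0.625.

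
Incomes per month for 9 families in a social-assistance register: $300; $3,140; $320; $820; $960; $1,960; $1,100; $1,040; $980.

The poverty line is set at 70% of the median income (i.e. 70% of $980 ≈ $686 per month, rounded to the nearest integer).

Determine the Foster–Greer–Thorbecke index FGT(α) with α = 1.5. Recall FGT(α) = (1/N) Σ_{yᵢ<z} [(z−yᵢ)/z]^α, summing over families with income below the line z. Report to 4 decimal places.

0.0902

Incomes under z: $300, $320 (q = 2 of N = 9).
Shortfall ratios: (686−300)/686 = 0.5627; (686−320)/686 = 0.5335.
Raised to α = 1.5: 0.42208; 0.38970.
Sum = 0.811785; FGT(1.5) = 0.811785 / 9 = 0.0902.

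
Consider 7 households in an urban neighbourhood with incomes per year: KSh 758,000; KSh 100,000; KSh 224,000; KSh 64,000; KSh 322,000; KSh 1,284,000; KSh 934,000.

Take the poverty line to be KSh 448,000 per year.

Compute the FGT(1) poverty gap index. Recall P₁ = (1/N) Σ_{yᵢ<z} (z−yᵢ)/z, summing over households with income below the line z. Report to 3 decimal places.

Incomes under z: KSh 64,000, KSh 100,000, KSh 224,000, KSh 322,000 (q = 4 of N = 7).
Relative gaps: (448000−64000)/448000 = 0.8571; (448000−100000)/448000 = 0.7768; (448000−224000)/448000 = 0.5000; (448000−322000)/448000 = 0.2812.
Σ = 2.415179. Dividing by the full population N = 7 gives P₁ = 0.345.

0.345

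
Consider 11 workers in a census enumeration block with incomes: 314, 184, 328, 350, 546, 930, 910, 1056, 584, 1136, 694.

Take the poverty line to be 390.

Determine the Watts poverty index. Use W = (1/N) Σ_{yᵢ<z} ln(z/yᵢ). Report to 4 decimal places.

0.1136

Below the line: 184, 314, 328, 350 (q = 4 of N = 11).
ln(z/y) terms: ln(390/184) = 0.7512; ln(390/314) = 0.2168; ln(390/328) = 0.1731; ln(390/350) = 0.1082.
W = 1.249311 / 11 = 0.1136.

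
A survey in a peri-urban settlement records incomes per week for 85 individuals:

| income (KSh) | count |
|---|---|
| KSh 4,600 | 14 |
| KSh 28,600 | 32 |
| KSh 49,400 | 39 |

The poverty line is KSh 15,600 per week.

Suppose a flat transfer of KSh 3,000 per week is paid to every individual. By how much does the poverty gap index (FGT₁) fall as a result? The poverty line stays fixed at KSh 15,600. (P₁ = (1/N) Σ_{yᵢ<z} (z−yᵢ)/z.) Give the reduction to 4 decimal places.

Before: below the line — 14×KSh 4,600; poverty gap index (FGT₁) = 0.116139.
After the KSh 3,000 transfer: below the line — 14×KSh 7,600; poverty gap index (FGT₁) = 0.084465.
Reduction = 0.116139 − 0.084465 = 0.0317.

0.0317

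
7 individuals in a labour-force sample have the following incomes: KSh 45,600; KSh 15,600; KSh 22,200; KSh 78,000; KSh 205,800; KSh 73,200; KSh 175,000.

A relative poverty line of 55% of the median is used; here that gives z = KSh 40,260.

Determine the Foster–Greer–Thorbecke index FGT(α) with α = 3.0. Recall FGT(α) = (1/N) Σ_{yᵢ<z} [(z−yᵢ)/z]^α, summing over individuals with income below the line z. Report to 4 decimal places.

Poor units: KSh 15,600, KSh 22,200 (q = 2 of N = 7).
Shortfall ratios: (40260−15600)/40260 = 0.6125; (40260−22200)/40260 = 0.4486.
Raised to α = 3.0: 0.22980; 0.09027.
Sum = 0.320072; FGT(3.0) = 0.320072 / 7 = 0.0457.

0.0457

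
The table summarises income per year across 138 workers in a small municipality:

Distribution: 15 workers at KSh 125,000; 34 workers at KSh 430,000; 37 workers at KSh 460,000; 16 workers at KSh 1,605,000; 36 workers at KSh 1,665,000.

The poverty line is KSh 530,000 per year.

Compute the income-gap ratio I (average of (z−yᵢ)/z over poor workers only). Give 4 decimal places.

Below the line: 15×KSh 125,000, 34×KSh 430,000, 37×KSh 460,000 (q = 86 of N = 138).
Relative gaps: 0.7642 (×15), 0.1887 (×34), 0.1321 (×37); sum = 22.764151.
I averages over the q = 86 poor units only: 22.764151 / 86 = 0.2647.

0.2647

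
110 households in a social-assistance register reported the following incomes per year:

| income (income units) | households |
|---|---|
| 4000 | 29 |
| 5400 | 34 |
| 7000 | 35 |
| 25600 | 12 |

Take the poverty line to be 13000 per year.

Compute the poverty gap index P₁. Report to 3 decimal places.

0.510

Incomes under z: 29×4000, 34×5400, 35×7000 (q = 98 of N = 110).
Shortfall ratios: (13000−4000)/13000 = 0.6923 (×29); (13000−5400)/13000 = 0.5846 (×34); (13000−7000)/13000 = 0.4615 (×35).
Σ = 56.107692. Dividing by the full population N = 110 gives P₁ = 0.510.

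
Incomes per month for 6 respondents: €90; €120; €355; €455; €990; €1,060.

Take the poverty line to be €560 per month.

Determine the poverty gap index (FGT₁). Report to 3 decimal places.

0.363

Poor units: €90, €120, €355, €455 (q = 4 of N = 6).
Shortfall ratios: (560−90)/560 = 0.8393; (560−120)/560 = 0.7857; (560−355)/560 = 0.3661; (560−455)/560 = 0.1875.
Sum of shortfalls = 2.178571; P₁ averages over all N: 2.178571 / 6 = 0.363.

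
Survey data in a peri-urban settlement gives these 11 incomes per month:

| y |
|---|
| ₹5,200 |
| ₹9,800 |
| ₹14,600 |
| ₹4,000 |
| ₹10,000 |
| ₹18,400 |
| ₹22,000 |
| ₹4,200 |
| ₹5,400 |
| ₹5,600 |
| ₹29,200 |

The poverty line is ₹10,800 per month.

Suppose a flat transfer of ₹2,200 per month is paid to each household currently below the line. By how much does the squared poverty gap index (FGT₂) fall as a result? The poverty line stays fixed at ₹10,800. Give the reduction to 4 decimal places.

0.0839

Before: below the line — ₹4,000, ₹4,200, ₹5,200, ₹5,400, ₹5,600, ₹9,800, ₹10,000; squared poverty gap index (FGT₂) = 0.139512.
After the ₹2,200 transfer: below the line — ₹6,200, ₹6,400, ₹7,400, ₹7,600, ₹7,800; squared poverty gap index (FGT₂) = 0.055587.
Reduction = 0.139512 − 0.055587 = 0.0839.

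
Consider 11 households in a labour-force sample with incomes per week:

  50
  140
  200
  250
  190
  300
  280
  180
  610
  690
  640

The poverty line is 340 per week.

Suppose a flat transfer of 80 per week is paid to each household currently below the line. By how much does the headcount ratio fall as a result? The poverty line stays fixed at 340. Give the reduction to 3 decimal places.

0.182

Before: below the line — 50, 140, 180, 190, 200, 250, 280, 300; headcount ratio = 0.72727.
After the 80 transfer: below the line — 130, 220, 260, 270, 280, 330; headcount ratio = 0.54545.
Reduction = 0.72727 − 0.54545 = 0.182.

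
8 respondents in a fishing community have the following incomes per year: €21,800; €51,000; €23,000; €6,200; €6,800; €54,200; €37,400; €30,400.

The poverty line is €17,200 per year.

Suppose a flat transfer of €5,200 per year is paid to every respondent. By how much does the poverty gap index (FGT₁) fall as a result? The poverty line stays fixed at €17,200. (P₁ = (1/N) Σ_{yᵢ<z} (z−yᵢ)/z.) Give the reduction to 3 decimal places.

Before: below the line — €6,200, €6,800; poverty gap index (FGT₁) = 0.15552.
After the €5,200 transfer: below the line — €11,400, €12,000; poverty gap index (FGT₁) = 0.07994.
Reduction = 0.15552 − 0.07994 = 0.076.

0.076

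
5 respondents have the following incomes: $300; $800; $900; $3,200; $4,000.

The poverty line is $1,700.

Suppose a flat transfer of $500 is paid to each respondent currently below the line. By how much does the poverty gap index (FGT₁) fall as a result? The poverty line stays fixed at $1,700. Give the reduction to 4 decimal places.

Before: below the line — $300, $800, $900; poverty gap index (FGT₁) = 0.364706.
After the $500 transfer: below the line — $800, $1,300, $1,400; poverty gap index (FGT₁) = 0.188235.
Reduction = 0.364706 − 0.188235 = 0.1765.

0.1765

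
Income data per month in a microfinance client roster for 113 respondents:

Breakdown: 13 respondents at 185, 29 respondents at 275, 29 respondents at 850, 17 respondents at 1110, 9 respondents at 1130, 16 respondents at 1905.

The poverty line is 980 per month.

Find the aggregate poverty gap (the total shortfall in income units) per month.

34550

Below z: 13×185, 29×275, 29×850 (q = 71 of N = 113).
Individual gaps: 13×(980−185) = 10335; 29×(980−275) = 20445; 29×(980−850) = 3770.
Aggregate gap = 34550.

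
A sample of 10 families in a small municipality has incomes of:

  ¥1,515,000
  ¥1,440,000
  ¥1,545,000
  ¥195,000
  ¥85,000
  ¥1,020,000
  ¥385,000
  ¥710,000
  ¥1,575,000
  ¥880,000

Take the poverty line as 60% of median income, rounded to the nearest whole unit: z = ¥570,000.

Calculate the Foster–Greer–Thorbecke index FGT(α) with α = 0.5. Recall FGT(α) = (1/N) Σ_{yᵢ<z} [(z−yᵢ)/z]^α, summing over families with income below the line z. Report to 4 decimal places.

0.2303

Incomes under z: ¥85,000, ¥195,000, ¥385,000 (q = 3 of N = 10).
Normalized shortfalls: (570000−85000)/570000 = 0.8509; (570000−195000)/570000 = 0.6579; (570000−385000)/570000 = 0.3246.
Raised to α = 0.5: 0.92243; 0.81111; 0.56970.
Sum = 2.303240; FGT(0.5) = 2.303240 / 10 = 0.2303.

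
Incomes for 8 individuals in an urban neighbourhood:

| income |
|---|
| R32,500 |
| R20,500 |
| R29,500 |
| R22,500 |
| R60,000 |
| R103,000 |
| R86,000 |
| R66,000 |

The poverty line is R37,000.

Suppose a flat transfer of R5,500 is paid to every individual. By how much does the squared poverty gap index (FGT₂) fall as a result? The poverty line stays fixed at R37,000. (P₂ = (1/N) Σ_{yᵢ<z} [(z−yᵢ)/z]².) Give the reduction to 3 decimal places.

Before: below the line — R20,500, R22,500, R29,500, R32,500; squared poverty gap index (FGT₂) = 0.05104.
After the R5,500 transfer: below the line — R26,000, R28,000, R35,000; squared poverty gap index (FGT₂) = 0.01881.
Reduction = 0.05104 − 0.01881 = 0.032.

0.032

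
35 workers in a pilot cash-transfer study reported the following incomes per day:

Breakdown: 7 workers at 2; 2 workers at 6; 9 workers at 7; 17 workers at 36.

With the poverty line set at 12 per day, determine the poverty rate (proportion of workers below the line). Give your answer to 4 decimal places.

0.5143

18 of the 35 workers have income below 12.
H = 18/35 = 0.5143.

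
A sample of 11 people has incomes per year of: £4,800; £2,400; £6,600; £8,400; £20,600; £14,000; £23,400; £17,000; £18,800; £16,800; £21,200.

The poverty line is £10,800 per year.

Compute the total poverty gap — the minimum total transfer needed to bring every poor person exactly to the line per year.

Below the line: £2,400, £4,800, £6,600, £8,400 (q = 4 of N = 11).
Individual gaps: 10800−2400 = 8400; 10800−4800 = 6000; 10800−6600 = 4200; 10800−8400 = 2400.
Aggregate gap = £21,000.

£21,000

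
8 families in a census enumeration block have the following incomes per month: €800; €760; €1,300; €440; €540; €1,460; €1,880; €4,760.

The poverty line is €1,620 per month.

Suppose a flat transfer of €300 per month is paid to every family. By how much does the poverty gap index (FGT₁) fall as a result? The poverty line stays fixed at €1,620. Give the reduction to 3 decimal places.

0.128

Before: below the line — €440, €540, €760, €800, €1,300, €1,460; poverty gap index (FGT₁) = 0.34105.
After the €300 transfer: below the line — €740, €840, €1,060, €1,100, €1,600; poverty gap index (FGT₁) = 0.21296.
Reduction = 0.34105 − 0.21296 = 0.128.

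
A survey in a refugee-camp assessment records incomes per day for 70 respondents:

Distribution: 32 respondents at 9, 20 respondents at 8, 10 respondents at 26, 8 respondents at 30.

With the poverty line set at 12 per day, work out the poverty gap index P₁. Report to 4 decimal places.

0.2095

Incomes under z: 20×8, 32×9 (q = 52 of N = 70).
Gap ratios (z−y)/z: (12−8)/12 = 0.3333 (×20); (12−9)/12 = 0.2500 (×32).
Σ = 14.666667. Dividing by the full population N = 70 gives P₁ = 0.2095.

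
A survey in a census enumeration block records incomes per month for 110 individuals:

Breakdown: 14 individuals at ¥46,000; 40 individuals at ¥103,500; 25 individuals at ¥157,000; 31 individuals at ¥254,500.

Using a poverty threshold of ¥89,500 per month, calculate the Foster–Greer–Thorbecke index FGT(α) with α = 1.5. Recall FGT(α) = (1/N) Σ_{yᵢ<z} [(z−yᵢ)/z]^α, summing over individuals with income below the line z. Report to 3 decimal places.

0.043

Below the line: 14×¥46,000 (q = 14 of N = 110).
Normalized shortfalls: (89500−46000)/89500 = 0.4860 (×14).
Raised to α = 1.5: 0.33884 (×14).
Sum = 4.743811; FGT(1.5) = 4.743811 / 110 = 0.043.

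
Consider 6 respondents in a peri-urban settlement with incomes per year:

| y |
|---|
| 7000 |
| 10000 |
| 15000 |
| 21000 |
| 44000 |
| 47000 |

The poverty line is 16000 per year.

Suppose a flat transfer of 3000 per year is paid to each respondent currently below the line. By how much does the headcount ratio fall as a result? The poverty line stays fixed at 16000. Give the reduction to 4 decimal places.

Before: below the line — 7000, 10000, 15000; headcount ratio = 0.500000.
After the 3000 transfer: below the line — 10000, 13000; headcount ratio = 0.333333.
Reduction = 0.500000 − 0.333333 = 0.1667.

0.1667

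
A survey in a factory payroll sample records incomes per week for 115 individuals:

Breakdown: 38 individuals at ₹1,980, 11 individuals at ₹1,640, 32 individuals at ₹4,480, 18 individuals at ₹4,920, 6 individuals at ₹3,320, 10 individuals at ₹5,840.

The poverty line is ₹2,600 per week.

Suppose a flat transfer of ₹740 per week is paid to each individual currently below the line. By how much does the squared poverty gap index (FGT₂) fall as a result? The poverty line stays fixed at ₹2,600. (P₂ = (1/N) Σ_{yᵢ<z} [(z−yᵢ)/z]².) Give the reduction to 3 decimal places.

0.031

Before: below the line — 11×₹1,640, 38×₹1,980; squared poverty gap index (FGT₂) = 0.03183.
After the ₹740 transfer: below the line — 11×₹2,380; squared poverty gap index (FGT₂) = 0.00068.
Reduction = 0.03183 − 0.00068 = 0.031.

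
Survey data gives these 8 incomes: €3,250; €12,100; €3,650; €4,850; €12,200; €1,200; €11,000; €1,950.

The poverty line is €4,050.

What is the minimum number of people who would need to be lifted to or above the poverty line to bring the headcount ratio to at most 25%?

2

4 of the 8 people are poor, so H = 4/8 = 0.500.
A headcount ratio of at most 25% allows at most ⌊0.25 × 8⌋ = 2 poor people.
So at least 4 − 2 = 2 must be lifted.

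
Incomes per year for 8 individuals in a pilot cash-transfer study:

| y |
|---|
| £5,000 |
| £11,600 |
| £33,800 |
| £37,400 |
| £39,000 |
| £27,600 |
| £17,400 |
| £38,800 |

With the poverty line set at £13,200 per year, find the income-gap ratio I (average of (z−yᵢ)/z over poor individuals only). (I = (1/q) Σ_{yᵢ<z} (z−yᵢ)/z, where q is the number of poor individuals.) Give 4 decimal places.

Below z: £5,000, £11,600 (q = 2 of N = 8).
Relative gaps: 0.6212, 0.1212; sum = 0.742424.
The income-gap ratio divides by q (the poor only): 0.742424 / 2 = 0.3712.

0.3712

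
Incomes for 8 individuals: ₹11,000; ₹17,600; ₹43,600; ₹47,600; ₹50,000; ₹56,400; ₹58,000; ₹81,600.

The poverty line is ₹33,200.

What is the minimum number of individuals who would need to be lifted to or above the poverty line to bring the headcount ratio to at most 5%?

2 of the 8 individuals are poor, so H = 2/8 = 0.250.
A headcount ratio of at most 5% allows at most ⌊0.05 × 8⌋ = 0 poor individuals.
So at least 2 − 0 = 2 must be lifted.

2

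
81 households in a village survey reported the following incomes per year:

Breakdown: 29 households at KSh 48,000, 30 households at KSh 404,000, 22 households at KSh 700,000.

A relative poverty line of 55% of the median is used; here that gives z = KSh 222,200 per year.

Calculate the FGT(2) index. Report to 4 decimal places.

0.2200

Below z: 29×KSh 48,000 (q = 29 of N = 81).
Gap ratios (z−y)/z: (222200−48000)/222200 = 0.7840 (×29).
Squared: 0.6146 (×29).
Sum = 17.824042; P₂ = 17.824042 / 81 = 0.2200.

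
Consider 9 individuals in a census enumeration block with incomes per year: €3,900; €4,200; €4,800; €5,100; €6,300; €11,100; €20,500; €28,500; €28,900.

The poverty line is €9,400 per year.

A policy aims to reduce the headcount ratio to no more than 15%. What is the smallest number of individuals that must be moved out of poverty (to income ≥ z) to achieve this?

Currently q = 5 of N = 9 are below the line (H = 0.556).
A headcount ratio of at most 15% allows at most ⌊0.15 × 9⌋ = 1 poor individuals.
So at least 5 − 1 = 4 must be lifted.

4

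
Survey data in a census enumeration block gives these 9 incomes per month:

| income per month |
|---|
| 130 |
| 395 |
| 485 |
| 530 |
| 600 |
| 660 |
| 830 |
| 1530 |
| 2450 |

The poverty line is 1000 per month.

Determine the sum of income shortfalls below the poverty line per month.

Incomes under z: 130, 395, 485, 530, 600, 660, 830 (q = 7 of N = 9).
Individual gaps: 1000−130 = 870; 1000−395 = 605; 1000−485 = 515; 1000−530 = 470; 1000−600 = 400; 1000−660 = 340; 1000−830 = 170.
Aggregate gap = 3370.

3370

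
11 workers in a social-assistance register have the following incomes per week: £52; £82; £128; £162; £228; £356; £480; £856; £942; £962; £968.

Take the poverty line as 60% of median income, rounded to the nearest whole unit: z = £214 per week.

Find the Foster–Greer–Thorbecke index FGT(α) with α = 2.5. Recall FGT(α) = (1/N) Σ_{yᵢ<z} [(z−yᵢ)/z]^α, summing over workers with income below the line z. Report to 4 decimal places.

Incomes under z: £52, £82, £128, £162 (q = 4 of N = 11).
Gap ratios (z−y)/z: (214−52)/214 = 0.7570; (214−82)/214 = 0.6168; (214−128)/214 = 0.4019; (214−162)/214 = 0.2430.
Raised to α = 2.5: 0.49860; 0.29881; 0.10238; 0.02911.
Sum = 0.928899; FGT(2.5) = 0.928899 / 11 = 0.0844.

0.0844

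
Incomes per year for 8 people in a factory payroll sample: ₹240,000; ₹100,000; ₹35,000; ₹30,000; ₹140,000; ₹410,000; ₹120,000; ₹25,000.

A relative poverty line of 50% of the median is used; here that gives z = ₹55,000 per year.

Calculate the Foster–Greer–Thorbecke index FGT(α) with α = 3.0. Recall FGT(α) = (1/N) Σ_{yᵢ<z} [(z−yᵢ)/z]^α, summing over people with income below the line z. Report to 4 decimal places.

Incomes under z: ₹25,000, ₹30,000, ₹35,000 (q = 3 of N = 8).
Shortfall ratios: (55000−25000)/55000 = 0.5455; (55000−30000)/55000 = 0.4545; (55000−35000)/55000 = 0.3636.
Raised to α = 3.0: 0.16228; 0.09391; 0.04808.
Sum = 0.304282; FGT(3.0) = 0.304282 / 8 = 0.0380.

0.0380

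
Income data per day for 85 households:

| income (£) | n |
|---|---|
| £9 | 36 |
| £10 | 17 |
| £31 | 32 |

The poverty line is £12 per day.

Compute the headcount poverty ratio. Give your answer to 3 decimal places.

53 of the 85 households have income below £12.
H = 53/85 = 0.624.

0.624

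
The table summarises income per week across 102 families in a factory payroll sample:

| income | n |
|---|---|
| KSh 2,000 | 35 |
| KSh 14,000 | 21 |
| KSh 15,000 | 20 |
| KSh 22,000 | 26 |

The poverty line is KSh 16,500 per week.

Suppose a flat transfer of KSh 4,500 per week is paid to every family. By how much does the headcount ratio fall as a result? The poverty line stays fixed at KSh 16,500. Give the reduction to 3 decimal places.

Before: below the line — 35×KSh 2,000, 21×KSh 14,000, 20×KSh 15,000; headcount ratio = 0.74510.
After the KSh 4,500 transfer: below the line — 35×KSh 6,500; headcount ratio = 0.34314.
Reduction = 0.74510 − 0.34314 = 0.402.

0.402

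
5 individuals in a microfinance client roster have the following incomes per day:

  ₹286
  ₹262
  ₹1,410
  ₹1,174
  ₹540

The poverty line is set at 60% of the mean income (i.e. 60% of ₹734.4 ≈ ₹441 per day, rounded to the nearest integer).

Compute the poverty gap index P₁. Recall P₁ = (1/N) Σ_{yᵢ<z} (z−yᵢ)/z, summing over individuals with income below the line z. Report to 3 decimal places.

0.151

Below z: ₹262, ₹286 (q = 2 of N = 5).
Gap ratios (z−y)/z: (441−262)/441 = 0.4059; (441−286)/441 = 0.3515.
Sum of shortfalls = 0.757370; P₁ averages over all N: 0.757370 / 5 = 0.151.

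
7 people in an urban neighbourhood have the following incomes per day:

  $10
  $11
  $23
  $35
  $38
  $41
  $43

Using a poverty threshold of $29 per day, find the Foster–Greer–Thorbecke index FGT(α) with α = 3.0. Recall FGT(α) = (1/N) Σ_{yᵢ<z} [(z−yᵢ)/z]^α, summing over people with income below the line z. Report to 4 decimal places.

Poor units: $10, $11, $23 (q = 3 of N = 7).
Gap ratios (z−y)/z: (29−10)/29 = 0.6552; (29−11)/29 = 0.6207; (29−23)/29 = 0.2069.
Raised to α = 3.0: 0.28123; 0.23912; 0.00886.
Sum = 0.529214; FGT(3.0) = 0.529214 / 7 = 0.0756.

0.0756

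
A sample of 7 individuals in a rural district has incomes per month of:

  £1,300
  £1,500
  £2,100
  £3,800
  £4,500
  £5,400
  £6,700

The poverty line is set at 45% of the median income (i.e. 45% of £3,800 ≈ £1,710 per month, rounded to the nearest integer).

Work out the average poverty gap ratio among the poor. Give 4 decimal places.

Below z: £1,300, £1,500 (q = 2 of N = 7).
Relative gaps: 0.2398, 0.1228; sum = 0.362573.
The income-gap ratio divides by q (the poor only): 0.362573 / 2 = 0.1813.

0.1813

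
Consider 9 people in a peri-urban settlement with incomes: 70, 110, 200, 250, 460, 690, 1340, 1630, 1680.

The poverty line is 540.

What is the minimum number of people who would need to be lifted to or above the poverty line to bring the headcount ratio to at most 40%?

5 of the 9 people are poor, so H = 5/9 = 0.556.
A headcount ratio of at most 40% allows at most ⌊0.40 × 9⌋ = 3 poor people.
So at least 5 − 3 = 2 must be lifted.

2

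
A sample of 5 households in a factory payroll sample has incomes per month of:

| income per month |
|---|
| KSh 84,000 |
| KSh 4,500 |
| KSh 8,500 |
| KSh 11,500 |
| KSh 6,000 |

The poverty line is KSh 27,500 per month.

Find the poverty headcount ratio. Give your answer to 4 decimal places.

4 of the 5 households have income below KSh 27,500.
H = 4/5 = 0.8000.

0.8000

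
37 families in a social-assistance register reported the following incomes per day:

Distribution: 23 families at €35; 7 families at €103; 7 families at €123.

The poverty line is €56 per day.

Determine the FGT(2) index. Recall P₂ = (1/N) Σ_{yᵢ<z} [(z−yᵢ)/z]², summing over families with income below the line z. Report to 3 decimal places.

0.087

Incomes under z: 23×€35 (q = 23 of N = 37).
Normalized shortfalls: (56−35)/56 = 0.3750 (×23).
Squared: 0.1406 (×23).
Sum = 3.234375; P₂ = 3.234375 / 37 = 0.087.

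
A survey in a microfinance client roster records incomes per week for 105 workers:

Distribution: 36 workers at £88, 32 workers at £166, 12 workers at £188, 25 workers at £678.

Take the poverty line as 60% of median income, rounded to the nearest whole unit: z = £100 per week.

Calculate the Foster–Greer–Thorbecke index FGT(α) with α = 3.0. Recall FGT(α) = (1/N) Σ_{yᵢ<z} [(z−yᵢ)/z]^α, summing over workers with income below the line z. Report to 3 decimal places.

Below z: 36×£88 (q = 36 of N = 105).
Shortfall ratios: (100−88)/100 = 0.1200 (×36).
Raised to α = 3.0: 0.00173 (×36).
Sum = 0.062208; FGT(3.0) = 0.062208 / 105 = 0.001.

0.001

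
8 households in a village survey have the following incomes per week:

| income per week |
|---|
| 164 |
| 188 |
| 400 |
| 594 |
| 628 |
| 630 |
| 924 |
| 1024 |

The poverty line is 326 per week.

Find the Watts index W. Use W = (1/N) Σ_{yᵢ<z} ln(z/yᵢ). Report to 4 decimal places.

0.1547

Below z: 164, 188 (q = 2 of N = 8).
Log shortfalls: ln(326/164) = 0.6870; ln(326/188) = 0.5505.
W = 1.237486 / 8 = 0.1547.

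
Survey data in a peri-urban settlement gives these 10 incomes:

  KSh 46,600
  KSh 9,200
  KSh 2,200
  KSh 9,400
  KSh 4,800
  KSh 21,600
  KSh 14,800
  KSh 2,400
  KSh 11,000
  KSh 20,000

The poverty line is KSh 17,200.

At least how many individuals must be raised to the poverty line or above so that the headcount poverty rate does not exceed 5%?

7

Currently q = 7 of N = 10 are below the line (H = 0.700).
A headcount ratio of at most 5% allows at most ⌊0.05 × 10⌋ = 0 poor individuals.
So at least 7 − 0 = 7 must be lifted.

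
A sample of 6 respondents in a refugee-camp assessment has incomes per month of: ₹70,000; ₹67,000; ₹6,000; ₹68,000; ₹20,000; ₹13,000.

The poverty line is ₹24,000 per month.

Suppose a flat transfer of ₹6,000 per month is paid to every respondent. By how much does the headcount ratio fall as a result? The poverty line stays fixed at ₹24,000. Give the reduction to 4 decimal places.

0.1667

Before: below the line — ₹6,000, ₹13,000, ₹20,000; headcount ratio = 0.500000.
After the ₹6,000 transfer: below the line — ₹12,000, ₹19,000; headcount ratio = 0.333333.
Reduction = 0.500000 − 0.333333 = 0.1667.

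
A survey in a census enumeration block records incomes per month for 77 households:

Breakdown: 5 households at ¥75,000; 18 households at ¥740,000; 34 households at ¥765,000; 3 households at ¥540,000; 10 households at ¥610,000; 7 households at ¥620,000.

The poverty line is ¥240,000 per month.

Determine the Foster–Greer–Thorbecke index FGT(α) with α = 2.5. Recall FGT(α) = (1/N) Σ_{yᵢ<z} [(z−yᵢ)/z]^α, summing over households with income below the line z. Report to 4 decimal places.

0.0254

Below z: 5×¥75,000 (q = 5 of N = 77).
Normalized shortfalls: (240000−75000)/240000 = 0.6875 (×5).
Raised to α = 2.5: 0.39191 (×5).
Sum = 1.959529; FGT(2.5) = 1.959529 / 77 = 0.0254.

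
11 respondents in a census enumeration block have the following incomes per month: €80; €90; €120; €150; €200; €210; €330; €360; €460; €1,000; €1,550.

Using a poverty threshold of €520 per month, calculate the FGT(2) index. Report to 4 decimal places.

0.3158

Below the line: €80, €90, €120, €150, €200, €210, €330, €360, €460 (q = 9 of N = 11).
Normalized shortfalls: (520−80)/520 = 0.8462; (520−90)/520 = 0.8269; (520−120)/520 = 0.7692; (520−150)/520 = 0.7115; (520−200)/520 = 0.6154; (520−210)/520 = 0.5962; (520−330)/520 = 0.3654; (520−360)/520 = 0.3077; (520−460)/520 = 0.1154.
Squared: 0.7160; 0.6838; 0.5917; 0.5063; 0.3787; 0.3554; 0.1335; 0.0947; 0.0133.
Sum = 3.473373; P₂ = 3.473373 / 11 = 0.3158.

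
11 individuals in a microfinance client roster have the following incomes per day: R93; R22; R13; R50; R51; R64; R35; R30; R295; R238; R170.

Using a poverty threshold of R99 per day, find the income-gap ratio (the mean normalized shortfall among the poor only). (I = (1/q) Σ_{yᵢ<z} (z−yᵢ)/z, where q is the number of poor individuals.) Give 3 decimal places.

Below the line: R13, R22, R30, R35, R50, R51, R64, R93 (q = 8 of N = 11).
Relative gaps: 0.8687, 0.7778, 0.6970, 0.6465, 0.4949, 0.4848, 0.3535, 0.0606; sum = 4.383838.
The income-gap ratio divides by q (the poor only): 4.383838 / 8 = 0.548.

0.548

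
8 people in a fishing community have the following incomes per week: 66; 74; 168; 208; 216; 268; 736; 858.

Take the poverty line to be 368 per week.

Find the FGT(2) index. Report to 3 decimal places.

0.255

Incomes under z: 66, 74, 168, 208, 216, 268 (q = 6 of N = 8).
Normalized shortfalls: (368−66)/368 = 0.8207; (368−74)/368 = 0.7989; (368−168)/368 = 0.5435; (368−208)/368 = 0.4348; (368−216)/368 = 0.4130; (368−268)/368 = 0.2717.
Squared: 0.6735; 0.6383; 0.2954; 0.1890; 0.1706; 0.0738.
Sum = 2.040584; P₂ = 2.040584 / 8 = 0.255.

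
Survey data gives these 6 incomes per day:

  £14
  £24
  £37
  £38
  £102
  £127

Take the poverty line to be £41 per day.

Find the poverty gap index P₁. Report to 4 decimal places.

Below the line: £14, £24, £37, £38 (q = 4 of N = 6).
Shortfall ratios: (41−14)/41 = 0.6585; (41−24)/41 = 0.4146; (41−37)/41 = 0.0976; (41−38)/41 = 0.0732.
Σ = 1.243902. Dividing by the full population N = 6 gives P₁ = 0.2073.

0.2073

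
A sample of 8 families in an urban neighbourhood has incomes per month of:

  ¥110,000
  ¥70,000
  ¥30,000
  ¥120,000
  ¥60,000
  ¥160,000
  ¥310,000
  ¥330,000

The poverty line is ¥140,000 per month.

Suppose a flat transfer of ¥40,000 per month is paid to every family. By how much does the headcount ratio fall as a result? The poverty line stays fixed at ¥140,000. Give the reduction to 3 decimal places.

0.250

Before: below the line — ¥30,000, ¥60,000, ¥70,000, ¥110,000, ¥120,000; headcount ratio = 0.62500.
After the ¥40,000 transfer: below the line — ¥70,000, ¥100,000, ¥110,000; headcount ratio = 0.37500.
Reduction = 0.62500 − 0.37500 = 0.250.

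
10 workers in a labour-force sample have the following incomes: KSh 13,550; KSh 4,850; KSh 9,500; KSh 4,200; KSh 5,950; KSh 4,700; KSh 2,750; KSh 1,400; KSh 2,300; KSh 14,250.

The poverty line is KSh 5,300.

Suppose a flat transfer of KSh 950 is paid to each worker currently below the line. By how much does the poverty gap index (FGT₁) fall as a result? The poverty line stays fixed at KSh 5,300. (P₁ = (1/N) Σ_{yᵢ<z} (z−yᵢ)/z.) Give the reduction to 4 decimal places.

Before: below the line — KSh 1,400, KSh 2,300, KSh 2,750, KSh 4,200, KSh 4,700, KSh 4,850; poverty gap index (FGT₁) = 0.218868.
After the KSh 950 transfer: below the line — KSh 2,350, KSh 3,250, KSh 3,700, KSh 5,150; poverty gap index (FGT₁) = 0.127358.
Reduction = 0.218868 − 0.127358 = 0.0915.

0.0915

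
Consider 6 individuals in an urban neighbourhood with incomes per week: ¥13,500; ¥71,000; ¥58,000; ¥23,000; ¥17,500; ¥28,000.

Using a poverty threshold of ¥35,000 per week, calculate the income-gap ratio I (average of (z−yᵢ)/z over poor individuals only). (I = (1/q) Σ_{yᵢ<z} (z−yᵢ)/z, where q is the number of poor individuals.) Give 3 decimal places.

Below the line: ¥13,500, ¥17,500, ¥23,000, ¥28,000 (q = 4 of N = 6).
Relative gaps: 0.6143, 0.5000, 0.3429, 0.2000; sum = 1.657143.
I averages over the q = 4 poor units only: 1.657143 / 4 = 0.414.

0.414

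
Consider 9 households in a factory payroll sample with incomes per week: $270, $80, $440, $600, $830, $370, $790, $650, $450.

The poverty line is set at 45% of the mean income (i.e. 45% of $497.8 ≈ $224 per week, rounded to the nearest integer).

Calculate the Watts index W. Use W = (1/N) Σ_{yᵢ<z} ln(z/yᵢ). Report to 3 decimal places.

Poor units: $80 (q = 1 of N = 9).
Log shortfalls: ln(224/80) = 1.0296.
W = 1.029619 / 9 = 0.114.

0.114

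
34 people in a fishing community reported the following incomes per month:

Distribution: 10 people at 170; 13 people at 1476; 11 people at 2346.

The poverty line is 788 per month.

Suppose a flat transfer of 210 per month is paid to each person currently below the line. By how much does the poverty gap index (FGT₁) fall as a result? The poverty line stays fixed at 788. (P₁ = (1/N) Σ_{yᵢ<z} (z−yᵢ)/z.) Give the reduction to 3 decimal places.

Before: below the line — 10×170; poverty gap index (FGT₁) = 0.23067.
After the 210 transfer: below the line — 10×380; poverty gap index (FGT₁) = 0.15228.
Reduction = 0.23067 − 0.15228 = 0.078.

0.078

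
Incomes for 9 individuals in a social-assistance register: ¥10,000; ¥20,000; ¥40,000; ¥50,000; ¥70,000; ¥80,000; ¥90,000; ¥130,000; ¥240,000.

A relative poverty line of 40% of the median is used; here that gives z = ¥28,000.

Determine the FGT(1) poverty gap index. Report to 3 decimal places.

0.103

Poor units: ¥10,000, ¥20,000 (q = 2 of N = 9).
Shortfall ratios: (28000−10000)/28000 = 0.6429; (28000−20000)/28000 = 0.2857.
Σ = 0.928571. Dividing by the full population N = 9 gives P₁ = 0.103.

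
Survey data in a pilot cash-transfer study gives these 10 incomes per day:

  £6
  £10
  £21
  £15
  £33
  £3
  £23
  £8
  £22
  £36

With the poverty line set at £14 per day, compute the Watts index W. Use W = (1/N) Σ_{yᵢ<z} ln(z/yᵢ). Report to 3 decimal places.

Below z: £3, £6, £8, £10 (q = 4 of N = 10).
Log gaps: ln(14/3) = 1.5404; ln(14/6) = 0.8473; ln(14/8) = 0.5596; ln(14/10) = 0.3365.
W = 3.283831 / 10 = 0.328.

0.328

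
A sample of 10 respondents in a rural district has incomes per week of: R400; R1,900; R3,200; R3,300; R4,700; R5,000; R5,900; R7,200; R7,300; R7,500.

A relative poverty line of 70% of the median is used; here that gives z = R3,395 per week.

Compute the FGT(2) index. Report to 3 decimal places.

Poor units: R400, R1,900, R3,200, R3,300 (q = 4 of N = 10).
Shortfall ratios: (3395−400)/3395 = 0.8822; (3395−1900)/3395 = 0.4404; (3395−3200)/3395 = 0.0574; (3395−3300)/3395 = 0.0280.
Squared: 0.7782; 0.1939; 0.0033; 0.0008.
Sum = 0.976234; P₂ = 0.976234 / 10 = 0.098.

0.098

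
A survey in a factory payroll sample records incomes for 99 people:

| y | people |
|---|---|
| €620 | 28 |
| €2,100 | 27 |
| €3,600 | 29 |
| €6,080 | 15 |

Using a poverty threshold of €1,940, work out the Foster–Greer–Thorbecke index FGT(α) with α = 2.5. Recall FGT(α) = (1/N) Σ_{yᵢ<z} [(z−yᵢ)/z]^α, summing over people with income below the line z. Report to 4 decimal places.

0.1080

Below z: 28×€620 (q = 28 of N = 99).
Gap ratios (z−y)/z: (1940−620)/1940 = 0.6804 (×28).
Raised to α = 2.5: 0.38188 (×28).
Sum = 10.692728; FGT(2.5) = 10.692728 / 99 = 0.1080.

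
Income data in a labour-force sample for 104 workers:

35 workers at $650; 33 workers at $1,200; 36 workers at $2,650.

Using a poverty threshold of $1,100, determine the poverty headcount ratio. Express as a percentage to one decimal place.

33.7%

35 of the 104 workers have income below $1,100.
H = 35/104 = 33.7%.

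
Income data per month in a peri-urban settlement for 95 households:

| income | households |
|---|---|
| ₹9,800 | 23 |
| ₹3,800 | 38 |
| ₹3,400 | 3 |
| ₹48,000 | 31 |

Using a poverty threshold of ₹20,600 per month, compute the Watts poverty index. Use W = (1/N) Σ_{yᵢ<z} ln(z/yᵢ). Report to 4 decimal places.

0.9129

Below the line: 3×₹3,400, 38×₹3,800, 23×₹9,800 (q = 64 of N = 95).
Log shortfalls: ln(20600/3400) = 1.8015 (×3); ln(20600/3800) = 1.6903 (×38); ln(20600/9800) = 0.7429 (×23).
W = 86.722467 / 95 = 0.9129.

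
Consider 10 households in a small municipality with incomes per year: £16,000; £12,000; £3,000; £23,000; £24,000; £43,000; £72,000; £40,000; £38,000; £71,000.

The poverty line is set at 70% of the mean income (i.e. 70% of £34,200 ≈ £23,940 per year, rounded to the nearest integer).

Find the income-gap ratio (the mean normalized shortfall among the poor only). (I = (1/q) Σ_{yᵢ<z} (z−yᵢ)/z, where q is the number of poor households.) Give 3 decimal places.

0.436

Below the line: £3,000, £12,000, £16,000, £23,000 (q = 4 of N = 10).
Relative gaps: 0.8747, 0.4987, 0.3317, 0.0393; sum = 1.744361.
The income-gap ratio divides by q (the poor only): 1.744361 / 4 = 0.436.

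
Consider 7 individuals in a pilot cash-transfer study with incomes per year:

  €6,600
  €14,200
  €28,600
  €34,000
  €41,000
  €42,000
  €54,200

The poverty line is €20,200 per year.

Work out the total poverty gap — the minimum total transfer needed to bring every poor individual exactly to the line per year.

€19,600

Below the line: €6,600, €14,200 (q = 2 of N = 7).
Individual gaps: 20200−6600 = 13600; 20200−14200 = 6000.
Aggregate gap = €19,600.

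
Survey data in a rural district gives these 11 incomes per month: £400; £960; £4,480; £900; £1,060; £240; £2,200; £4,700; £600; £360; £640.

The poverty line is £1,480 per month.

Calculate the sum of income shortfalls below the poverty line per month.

£6,680

Incomes under z: £240, £360, £400, £600, £640, £900, £960, £1,060 (q = 8 of N = 11).
Individual gaps: 1480−240 = 1240; 1480−360 = 1120; 1480−400 = 1080; 1480−600 = 880; 1480−640 = 840; 1480−900 = 580; 1480−960 = 520; 1480−1060 = 420.
Aggregate gap = £6,680.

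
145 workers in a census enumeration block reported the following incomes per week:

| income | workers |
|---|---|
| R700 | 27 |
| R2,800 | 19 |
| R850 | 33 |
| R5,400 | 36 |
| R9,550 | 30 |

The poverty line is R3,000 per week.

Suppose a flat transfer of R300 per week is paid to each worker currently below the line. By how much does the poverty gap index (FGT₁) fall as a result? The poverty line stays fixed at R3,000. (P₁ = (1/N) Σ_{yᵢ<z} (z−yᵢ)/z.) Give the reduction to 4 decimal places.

Before: below the line — 27×R700, 33×R850, 19×R2,800; poverty gap index (FGT₁) = 0.314598.
After the R300 transfer: below the line — 27×R1,000, 33×R1,150; poverty gap index (FGT₁) = 0.264483.
Reduction = 0.314598 − 0.264483 = 0.0501.

0.0501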